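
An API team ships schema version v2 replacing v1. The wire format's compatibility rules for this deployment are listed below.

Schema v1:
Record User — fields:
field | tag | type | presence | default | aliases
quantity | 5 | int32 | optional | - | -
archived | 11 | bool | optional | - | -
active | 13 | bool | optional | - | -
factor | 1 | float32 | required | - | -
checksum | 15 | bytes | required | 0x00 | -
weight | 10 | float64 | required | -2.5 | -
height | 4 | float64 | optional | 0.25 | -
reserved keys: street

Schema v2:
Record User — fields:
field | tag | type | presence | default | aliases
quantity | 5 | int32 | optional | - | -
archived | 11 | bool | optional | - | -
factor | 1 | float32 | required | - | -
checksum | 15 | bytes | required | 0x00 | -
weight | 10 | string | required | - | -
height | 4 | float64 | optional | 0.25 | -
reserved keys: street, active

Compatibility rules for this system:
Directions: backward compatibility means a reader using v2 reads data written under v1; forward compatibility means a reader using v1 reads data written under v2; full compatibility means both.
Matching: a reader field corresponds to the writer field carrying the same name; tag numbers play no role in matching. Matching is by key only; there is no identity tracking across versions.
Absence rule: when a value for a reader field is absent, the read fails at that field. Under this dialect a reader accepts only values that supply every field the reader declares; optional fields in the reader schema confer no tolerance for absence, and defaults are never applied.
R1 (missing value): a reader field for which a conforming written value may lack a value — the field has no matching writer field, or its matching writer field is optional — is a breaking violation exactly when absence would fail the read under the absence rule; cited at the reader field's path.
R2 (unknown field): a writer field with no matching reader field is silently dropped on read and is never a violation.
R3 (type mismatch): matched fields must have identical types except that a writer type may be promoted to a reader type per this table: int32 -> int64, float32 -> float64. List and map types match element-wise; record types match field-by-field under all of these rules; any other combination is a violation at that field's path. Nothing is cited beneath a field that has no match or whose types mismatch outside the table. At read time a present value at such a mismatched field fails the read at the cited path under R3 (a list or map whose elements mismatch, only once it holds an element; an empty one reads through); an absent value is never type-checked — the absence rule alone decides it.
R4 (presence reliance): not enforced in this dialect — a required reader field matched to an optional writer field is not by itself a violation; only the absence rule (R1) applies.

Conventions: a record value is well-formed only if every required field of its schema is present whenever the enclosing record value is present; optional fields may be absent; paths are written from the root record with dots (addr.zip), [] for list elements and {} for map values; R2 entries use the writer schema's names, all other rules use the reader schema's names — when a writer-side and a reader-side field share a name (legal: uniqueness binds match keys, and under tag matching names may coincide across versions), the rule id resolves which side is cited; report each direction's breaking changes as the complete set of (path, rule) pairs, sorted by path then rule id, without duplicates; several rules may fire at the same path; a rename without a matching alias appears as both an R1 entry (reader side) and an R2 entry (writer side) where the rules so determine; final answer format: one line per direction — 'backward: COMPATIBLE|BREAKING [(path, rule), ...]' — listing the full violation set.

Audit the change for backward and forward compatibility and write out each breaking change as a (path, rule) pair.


backward: BREAKING [(archived, R1), (height, R1), (quantity, R1), (weight, R3)]; forward: BREAKING [(active, R1), (archived, R1), (height, R1), (quantity, R1), (weight, R3)]

in User below, arrows point writer -> reader
backward analysis of User with v2 as reader and v1 as writer:
  quantity: int32 -> int32, writer optional; from quantity
  archived: bool -> bool, writer optional; from archived
  factor: float32 -> float32, writer required; from factor
  checksum: bytes -> bytes, writer required; from checksum
  weight: float64 -> string, writer required; from weight
  height: float64 -> float64, writer optional; from height
  leftover writer field: active
  R1 fires at archived
  R1 fires at height
  R1 fires at quantity
  R3 fires at weight
  => backward: BREAKING (4)
forward analysis of User with v1 as reader and v2 as writer:
  quantity: int32 -> int32, writer optional; from quantity
  archived: bool -> bool, writer optional; from archived
  active: no writer match
  factor: float32 -> float32, writer required; from factor
  checksum: bytes -> bytes, writer required; from checksum
  weight: string -> float64, writer required; from weight
  height: float64 -> float64, writer optional; from height
  R1 fires at active
  R1 fires at archived
  R1 fires at height
  R1 fires at quantity
  R3 fires at weight
  => forward: BREAKING (5)


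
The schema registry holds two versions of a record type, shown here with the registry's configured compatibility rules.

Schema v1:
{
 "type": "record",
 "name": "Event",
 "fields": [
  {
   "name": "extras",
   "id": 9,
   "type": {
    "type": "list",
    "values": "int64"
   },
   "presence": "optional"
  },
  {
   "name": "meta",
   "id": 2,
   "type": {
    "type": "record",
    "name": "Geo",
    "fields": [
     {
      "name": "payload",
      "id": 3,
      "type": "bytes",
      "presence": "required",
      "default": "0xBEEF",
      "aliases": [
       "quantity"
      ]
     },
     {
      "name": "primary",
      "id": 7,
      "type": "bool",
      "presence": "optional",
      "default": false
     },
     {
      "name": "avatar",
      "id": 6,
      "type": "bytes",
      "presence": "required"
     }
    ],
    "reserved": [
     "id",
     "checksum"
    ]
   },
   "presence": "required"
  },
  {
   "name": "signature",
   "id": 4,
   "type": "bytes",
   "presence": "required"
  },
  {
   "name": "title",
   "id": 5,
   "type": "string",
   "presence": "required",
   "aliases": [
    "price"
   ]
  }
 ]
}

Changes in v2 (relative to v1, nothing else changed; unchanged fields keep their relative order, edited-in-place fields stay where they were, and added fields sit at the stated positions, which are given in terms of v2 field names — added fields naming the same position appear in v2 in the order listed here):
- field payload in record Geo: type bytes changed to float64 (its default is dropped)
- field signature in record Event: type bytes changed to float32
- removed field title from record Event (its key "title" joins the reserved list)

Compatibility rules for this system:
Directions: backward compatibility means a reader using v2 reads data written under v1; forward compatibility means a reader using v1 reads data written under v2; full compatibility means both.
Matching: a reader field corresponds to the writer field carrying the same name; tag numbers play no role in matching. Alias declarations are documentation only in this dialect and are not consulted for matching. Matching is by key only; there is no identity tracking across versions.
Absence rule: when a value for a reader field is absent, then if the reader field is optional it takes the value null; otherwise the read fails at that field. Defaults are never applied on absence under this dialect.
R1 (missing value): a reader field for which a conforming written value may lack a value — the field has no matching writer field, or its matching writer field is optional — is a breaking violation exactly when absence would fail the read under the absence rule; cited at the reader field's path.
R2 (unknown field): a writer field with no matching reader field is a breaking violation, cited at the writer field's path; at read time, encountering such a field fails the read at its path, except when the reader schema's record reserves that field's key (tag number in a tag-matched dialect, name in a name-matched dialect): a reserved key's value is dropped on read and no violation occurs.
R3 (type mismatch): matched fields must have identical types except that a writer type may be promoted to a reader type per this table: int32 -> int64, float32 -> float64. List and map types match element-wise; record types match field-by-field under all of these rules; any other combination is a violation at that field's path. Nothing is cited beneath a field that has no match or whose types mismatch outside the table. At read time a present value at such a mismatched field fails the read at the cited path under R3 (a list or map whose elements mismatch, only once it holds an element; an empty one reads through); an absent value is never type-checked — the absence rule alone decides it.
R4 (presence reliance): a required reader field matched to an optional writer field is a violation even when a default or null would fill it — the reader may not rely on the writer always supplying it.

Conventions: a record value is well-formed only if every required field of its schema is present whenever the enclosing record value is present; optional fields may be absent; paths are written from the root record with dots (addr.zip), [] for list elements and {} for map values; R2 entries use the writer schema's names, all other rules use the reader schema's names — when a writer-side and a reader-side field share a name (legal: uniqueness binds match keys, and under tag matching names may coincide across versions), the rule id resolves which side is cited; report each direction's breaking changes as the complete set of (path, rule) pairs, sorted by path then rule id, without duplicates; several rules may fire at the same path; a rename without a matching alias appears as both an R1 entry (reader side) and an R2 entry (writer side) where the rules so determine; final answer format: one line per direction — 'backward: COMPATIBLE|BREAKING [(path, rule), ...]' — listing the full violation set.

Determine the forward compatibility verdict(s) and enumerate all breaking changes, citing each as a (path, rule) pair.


forward: BREAKING [(meta.payload, R3), (signature, R3), (title, R1)]

each type pair in Event: writer, then reader
forward analysis of Event with v1 as reader and v2 as writer:
  writer optional, list<int64> -> list<int64>: reader extras maps from writer extras
  writer required, Geo -> Geo: reader meta maps from writer meta
  writer required, float32 -> bytes: reader signature maps from writer signature
  no writer field matches reader title
  writer required, float64 -> bytes: reader meta.payload maps from writer meta.payload
  writer optional, bool -> bool: reader meta.primary maps from writer meta.primary
  writer required, bytes -> bytes: reader meta.avatar maps from writer meta.avatar
  breaking: (meta.payload, R3)
  breaking: (signature, R3)
  breaking: (title, R1)
  => forward verdict for Event: BREAKING, 3 violation(s)


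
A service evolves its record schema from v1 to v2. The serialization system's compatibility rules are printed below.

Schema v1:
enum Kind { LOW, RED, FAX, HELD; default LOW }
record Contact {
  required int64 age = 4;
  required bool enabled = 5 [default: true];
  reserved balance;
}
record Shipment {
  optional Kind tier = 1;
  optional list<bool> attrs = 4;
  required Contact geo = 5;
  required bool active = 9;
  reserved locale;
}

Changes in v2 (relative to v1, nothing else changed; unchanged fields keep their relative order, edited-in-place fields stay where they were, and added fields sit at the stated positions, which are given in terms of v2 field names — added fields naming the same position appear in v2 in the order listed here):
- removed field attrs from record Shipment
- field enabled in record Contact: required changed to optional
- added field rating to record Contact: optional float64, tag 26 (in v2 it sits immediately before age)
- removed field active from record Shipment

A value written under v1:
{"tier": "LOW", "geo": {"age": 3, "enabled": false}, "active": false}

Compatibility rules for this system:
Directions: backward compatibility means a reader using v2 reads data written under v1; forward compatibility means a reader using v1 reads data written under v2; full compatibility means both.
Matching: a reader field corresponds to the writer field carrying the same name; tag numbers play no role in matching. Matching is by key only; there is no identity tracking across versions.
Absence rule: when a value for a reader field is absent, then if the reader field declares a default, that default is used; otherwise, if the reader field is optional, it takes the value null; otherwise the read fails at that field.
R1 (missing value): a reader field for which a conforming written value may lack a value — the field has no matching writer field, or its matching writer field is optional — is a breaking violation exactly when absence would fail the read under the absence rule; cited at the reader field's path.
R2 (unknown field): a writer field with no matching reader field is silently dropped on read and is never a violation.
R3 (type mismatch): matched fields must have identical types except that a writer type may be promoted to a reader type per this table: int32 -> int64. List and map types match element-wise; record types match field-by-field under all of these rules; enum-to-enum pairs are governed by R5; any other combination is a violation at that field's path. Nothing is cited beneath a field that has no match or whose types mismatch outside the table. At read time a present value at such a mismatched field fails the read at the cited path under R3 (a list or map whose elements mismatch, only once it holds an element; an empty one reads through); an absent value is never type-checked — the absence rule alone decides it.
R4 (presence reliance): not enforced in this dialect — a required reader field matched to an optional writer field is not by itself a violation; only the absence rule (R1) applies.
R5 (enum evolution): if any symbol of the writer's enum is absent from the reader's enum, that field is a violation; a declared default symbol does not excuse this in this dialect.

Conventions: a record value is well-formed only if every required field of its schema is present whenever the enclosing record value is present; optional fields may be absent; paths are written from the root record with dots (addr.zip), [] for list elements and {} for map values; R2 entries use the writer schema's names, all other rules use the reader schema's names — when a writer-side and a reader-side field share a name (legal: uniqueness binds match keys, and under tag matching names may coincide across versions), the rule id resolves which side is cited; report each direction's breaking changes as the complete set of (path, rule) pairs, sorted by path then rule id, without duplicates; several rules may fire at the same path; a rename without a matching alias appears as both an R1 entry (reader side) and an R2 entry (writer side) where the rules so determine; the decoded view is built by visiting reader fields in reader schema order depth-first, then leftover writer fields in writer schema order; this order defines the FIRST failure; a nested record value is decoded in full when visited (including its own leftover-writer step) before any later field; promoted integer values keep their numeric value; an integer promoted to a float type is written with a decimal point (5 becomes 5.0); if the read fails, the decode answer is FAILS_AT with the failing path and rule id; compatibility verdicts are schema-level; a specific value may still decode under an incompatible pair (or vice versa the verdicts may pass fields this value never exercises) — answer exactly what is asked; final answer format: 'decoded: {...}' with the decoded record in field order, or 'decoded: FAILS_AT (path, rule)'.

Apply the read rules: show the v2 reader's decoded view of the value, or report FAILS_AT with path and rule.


decoded: {"tier": "LOW", "geo": {"rating": null, "age": 3, "enabled": false}}

arrows below run writer -> reader for Shipment
decode walk for Shipment under reader schema v2:
  tier := "LOW"
  geo.rating := null (not supplied -> null)
  geo.age := 3
  geo.enabled := false
  writer active: unmatched, discarded
  => decoded: {"tier": "LOW", "geo": {"rating": null, "age": 3, "enabled": false}}
checking off the Shipment differences that do not matter here:
  field enabled in record Contact: required changed to optional -> no rule fires on it and the decoded Shipment view is identical with or without it


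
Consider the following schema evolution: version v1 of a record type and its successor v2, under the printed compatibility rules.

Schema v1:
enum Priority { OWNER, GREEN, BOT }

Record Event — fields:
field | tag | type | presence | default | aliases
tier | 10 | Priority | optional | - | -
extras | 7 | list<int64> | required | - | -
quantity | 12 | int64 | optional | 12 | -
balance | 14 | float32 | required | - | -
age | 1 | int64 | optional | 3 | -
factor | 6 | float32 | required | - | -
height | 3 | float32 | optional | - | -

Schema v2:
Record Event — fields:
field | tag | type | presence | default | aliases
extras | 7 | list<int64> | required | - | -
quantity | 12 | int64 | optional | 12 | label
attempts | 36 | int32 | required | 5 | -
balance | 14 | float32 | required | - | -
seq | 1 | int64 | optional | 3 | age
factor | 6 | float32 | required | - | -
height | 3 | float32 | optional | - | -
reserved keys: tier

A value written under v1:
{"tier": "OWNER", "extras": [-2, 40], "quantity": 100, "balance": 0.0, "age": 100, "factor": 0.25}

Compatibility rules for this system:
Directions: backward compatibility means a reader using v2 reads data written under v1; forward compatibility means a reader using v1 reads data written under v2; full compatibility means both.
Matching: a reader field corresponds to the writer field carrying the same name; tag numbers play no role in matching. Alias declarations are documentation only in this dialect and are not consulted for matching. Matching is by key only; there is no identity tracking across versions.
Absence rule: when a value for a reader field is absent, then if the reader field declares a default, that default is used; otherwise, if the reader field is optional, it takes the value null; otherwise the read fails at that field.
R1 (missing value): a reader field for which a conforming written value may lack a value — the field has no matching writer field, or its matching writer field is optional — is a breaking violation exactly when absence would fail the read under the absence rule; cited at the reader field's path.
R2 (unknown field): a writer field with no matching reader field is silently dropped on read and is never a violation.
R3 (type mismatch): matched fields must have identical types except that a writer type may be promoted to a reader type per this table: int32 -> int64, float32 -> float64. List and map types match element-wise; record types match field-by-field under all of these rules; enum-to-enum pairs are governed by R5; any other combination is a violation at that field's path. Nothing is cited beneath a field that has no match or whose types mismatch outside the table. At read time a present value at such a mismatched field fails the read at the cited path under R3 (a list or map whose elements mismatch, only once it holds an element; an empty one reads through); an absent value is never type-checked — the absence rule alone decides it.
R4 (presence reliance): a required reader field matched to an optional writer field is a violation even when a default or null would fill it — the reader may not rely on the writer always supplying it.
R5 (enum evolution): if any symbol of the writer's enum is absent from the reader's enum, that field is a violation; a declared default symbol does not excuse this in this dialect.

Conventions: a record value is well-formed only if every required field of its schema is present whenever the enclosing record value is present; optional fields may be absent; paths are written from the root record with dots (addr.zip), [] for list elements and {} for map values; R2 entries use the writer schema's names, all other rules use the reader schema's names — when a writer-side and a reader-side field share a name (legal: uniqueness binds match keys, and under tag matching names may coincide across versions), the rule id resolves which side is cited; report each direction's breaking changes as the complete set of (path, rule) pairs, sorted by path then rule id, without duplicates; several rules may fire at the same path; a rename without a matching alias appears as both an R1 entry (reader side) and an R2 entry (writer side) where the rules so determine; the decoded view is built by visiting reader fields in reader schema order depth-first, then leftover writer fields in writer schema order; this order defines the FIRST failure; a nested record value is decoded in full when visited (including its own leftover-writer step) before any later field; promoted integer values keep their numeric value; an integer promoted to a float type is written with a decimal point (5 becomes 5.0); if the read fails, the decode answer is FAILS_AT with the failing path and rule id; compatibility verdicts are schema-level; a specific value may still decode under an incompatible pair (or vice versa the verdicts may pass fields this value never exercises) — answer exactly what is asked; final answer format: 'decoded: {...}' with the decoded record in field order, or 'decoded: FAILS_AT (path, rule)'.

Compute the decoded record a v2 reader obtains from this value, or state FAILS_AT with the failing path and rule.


arrows below run writer -> reader for Event
decode walk for Event under reader schema v2:
  extras := [-2, 40]
  quantity := 100
  attempts := 5 (absent -> default)
  balance := 0.0
  seq := 3 (absent -> default)
  factor := 0.25
  height := null (absent, optional -> null)
  writer tier: unknown -> dropped
  writer age: unknown -> dropped
  => decoded: {"extras": [-2, 40], "quantity": 100, "attempts": 5, "balance": 0.0, "seq": 3, "factor": 0.25, "height": null}

decoded: {"extras": [-2, 40], "quantity": 100, "attempts": 5, "balance": 0.0, "seq": 3, "factor": 0.25, "height": null}


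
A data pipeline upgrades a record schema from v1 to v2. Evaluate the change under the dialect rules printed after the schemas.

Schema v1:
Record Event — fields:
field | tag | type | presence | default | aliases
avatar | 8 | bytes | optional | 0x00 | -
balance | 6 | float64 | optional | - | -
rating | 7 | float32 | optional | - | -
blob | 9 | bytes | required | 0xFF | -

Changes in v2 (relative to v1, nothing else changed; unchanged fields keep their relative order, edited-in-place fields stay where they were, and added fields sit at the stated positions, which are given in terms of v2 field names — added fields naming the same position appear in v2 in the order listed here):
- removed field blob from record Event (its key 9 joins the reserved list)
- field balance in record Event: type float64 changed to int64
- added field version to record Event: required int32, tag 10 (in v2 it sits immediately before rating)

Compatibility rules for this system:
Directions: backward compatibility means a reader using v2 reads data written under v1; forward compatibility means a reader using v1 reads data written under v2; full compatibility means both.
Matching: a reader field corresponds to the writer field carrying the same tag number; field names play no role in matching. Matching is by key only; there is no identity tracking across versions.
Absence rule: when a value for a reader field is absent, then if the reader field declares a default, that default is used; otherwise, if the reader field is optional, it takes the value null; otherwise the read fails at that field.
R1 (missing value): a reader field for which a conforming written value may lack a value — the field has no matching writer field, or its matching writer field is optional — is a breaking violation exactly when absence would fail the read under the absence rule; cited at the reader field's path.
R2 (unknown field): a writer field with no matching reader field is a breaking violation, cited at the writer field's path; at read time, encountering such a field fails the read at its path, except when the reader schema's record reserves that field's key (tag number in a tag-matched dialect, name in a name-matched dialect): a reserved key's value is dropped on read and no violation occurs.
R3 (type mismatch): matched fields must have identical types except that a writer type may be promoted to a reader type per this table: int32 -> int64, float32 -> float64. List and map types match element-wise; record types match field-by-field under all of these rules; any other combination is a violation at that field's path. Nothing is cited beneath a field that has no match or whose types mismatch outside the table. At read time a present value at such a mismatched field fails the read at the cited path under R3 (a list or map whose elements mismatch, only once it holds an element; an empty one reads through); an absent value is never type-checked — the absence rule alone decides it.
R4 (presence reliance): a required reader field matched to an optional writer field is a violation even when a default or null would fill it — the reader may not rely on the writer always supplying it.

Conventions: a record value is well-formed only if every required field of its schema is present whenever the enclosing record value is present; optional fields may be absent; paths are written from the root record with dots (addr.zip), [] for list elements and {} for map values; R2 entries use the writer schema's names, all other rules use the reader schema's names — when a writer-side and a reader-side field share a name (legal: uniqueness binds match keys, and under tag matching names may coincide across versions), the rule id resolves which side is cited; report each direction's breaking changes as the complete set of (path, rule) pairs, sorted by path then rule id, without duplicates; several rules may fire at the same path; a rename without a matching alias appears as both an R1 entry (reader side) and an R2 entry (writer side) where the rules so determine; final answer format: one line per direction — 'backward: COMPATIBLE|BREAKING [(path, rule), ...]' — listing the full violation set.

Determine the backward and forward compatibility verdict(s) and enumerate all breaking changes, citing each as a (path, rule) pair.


in Event below, arrows point writer -> reader
backward analysis of Event with v2 as reader and v1 as writer:
  avatar <- avatar (bytes -> bytes, writer optional)
  balance <- balance (float64 -> int64, writer optional)
  version: no writer-side match
  rating <- rating (float32 -> float32, writer optional)
  writer field blob has no reader counterpart
  breaking: (balance, R3)
  breaking: (version, R1)
  => backward: BREAKING (2)
forward analysis of Event with v1 as reader and v2 as writer:
  avatar <- avatar (bytes -> bytes, writer optional)
  balance <- balance (int64 -> float64, writer optional)
  rating <- rating (float32 -> float32, writer optional)
  blob: no writer-side match
  writer field version has no reader counterpart
  breaking: (balance, R3)
  breaking: (version, R2)
  => forward: BREAKING (2)

backward: BREAKING [(balance, R3), (version, R1)]; forward: BREAKING [(balance, R3), (version, R2)]


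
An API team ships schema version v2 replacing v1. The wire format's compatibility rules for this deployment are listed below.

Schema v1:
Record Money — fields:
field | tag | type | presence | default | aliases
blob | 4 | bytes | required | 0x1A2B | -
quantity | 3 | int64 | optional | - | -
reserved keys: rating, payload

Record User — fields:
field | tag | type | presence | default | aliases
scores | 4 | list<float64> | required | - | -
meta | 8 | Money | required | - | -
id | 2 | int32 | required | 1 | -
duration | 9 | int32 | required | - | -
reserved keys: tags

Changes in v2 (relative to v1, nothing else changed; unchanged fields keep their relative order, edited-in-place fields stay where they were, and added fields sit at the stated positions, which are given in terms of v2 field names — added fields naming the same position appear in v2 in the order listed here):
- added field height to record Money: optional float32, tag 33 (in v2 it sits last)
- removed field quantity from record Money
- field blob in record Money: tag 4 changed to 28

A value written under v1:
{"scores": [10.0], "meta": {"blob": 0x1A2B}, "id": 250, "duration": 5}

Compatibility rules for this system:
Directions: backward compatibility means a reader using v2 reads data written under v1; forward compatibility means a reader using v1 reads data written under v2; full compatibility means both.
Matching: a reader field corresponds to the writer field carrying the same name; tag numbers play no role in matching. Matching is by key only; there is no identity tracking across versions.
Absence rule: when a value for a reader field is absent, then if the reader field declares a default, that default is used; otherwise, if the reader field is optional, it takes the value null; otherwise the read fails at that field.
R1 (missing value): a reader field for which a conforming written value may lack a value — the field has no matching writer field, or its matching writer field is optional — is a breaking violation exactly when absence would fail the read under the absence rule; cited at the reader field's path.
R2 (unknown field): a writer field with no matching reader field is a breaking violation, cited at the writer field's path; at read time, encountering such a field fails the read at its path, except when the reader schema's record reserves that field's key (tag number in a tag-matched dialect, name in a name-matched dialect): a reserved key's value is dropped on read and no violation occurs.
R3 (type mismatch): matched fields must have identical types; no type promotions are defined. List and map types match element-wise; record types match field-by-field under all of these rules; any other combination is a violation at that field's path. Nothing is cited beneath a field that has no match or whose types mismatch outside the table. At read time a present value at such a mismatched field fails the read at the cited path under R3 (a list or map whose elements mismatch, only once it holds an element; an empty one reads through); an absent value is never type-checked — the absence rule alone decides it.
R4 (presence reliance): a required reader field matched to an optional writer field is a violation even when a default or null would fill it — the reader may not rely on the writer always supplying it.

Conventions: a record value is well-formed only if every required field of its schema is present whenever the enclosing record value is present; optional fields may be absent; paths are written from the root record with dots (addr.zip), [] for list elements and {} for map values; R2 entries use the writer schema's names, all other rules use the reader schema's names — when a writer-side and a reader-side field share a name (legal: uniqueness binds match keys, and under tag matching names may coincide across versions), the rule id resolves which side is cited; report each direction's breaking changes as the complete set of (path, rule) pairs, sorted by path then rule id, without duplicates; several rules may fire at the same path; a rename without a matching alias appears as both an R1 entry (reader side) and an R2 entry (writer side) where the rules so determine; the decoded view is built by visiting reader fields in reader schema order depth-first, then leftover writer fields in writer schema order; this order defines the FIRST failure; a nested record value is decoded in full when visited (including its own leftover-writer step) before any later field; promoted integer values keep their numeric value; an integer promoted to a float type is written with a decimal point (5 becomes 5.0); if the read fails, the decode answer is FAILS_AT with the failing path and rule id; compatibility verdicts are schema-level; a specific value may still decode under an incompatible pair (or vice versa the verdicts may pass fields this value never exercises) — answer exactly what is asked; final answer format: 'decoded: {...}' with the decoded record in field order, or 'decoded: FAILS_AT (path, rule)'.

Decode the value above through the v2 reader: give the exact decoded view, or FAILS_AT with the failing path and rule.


decoded: {"scores": [10.0], "meta": {"blob": 0x1A2B, "height": null}, "id": 250, "duration": 5}

each type pair in User: writer, then reader
migrating the User value to v2:
  scores := [10.0]
  meta.blob := 0x1A2B
  meta.height := null (absent, optional -> null)
  id := 250
  duration := 5
  => decoded: {"scores": [10.0], "meta": {"blob": 0x1A2B, "height": null}, "id": 250, "duration": 5}
the other User changes do not affect what is asked:
  field blob in record Money: tag 4 changed to 28 -> fires no rule on User under this dialect and leaves the result unchanged


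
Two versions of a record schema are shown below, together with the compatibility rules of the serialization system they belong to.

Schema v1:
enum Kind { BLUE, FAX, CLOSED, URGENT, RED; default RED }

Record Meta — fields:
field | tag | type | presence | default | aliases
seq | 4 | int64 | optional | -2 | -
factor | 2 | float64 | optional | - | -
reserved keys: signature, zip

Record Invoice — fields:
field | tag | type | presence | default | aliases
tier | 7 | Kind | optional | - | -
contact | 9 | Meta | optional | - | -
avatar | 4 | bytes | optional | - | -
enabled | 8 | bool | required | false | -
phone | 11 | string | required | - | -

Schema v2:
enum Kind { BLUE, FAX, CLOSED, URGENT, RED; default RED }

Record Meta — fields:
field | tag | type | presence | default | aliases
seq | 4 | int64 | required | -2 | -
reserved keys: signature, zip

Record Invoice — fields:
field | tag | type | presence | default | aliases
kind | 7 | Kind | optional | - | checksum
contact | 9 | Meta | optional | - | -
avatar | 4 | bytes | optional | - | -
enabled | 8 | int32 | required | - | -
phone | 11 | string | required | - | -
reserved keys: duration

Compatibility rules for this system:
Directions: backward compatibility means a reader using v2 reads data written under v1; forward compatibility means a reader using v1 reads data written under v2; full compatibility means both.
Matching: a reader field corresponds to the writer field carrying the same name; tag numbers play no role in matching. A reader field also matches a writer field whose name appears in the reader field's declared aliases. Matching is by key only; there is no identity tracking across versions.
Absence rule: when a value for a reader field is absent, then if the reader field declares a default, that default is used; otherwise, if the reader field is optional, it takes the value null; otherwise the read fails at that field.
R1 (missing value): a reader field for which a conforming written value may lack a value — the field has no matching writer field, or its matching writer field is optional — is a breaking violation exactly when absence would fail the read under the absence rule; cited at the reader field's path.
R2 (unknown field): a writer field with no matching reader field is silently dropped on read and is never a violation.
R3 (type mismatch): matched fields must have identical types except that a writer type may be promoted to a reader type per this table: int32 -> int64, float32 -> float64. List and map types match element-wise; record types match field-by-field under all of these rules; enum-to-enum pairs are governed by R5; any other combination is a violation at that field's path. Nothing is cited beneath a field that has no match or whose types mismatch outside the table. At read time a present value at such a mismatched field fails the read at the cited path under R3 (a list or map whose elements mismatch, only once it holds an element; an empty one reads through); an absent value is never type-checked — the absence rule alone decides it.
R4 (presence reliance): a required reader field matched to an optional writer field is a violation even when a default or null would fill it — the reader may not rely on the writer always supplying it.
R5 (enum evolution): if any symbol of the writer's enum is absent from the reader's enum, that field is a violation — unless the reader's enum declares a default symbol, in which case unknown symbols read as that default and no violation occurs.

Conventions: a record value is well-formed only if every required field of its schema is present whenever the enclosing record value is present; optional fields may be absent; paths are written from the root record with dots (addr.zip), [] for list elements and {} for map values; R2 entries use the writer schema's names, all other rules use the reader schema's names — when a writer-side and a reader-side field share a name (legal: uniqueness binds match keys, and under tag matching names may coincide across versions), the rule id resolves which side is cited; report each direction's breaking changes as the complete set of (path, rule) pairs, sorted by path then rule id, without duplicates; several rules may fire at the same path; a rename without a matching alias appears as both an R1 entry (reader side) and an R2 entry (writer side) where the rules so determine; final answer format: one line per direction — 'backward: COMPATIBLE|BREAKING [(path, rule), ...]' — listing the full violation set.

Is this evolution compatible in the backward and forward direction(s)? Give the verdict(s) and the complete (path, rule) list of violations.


each type pair in Invoice: writer, then reader
backward on Invoice — v2 reading data written by v1:
  kind has no writer counterpart
  Meta -> Meta, writer optional: contact aligns to contact
  bytes -> bytes, writer optional: avatar aligns to avatar
  bool -> int32, writer required: enabled aligns to enabled
  string -> string, writer required: phone aligns to phone
  writer tier: unknown to reader
  int64 -> int64, writer optional: contact.seq aligns to contact.seq
  writer contact.factor: unknown to reader
  breaking: (contact.seq, R4)
  breaking: (enabled, R3)
  backward on Invoice therefore BREAKING (2)
forward on Invoice — v1 reading data written by v2:
  tier has no writer counterpart
  Meta -> Meta, writer optional: contact aligns to contact
  bytes -> bytes, writer optional: avatar aligns to avatar
  int32 -> bool, writer required: enabled aligns to enabled
  string -> string, writer required: phone aligns to phone
  writer kind: unknown to reader
  int64 -> int64, writer required: contact.seq aligns to contact.seq
  contact.factor has no writer counterpart
  breaking: (enabled, R3)
  forward on Invoice therefore BREAKING (1)

backward: BREAKING [(contact.seq, R4), (enabled, R3)]; forward: BREAKING [(enabled, R3)]


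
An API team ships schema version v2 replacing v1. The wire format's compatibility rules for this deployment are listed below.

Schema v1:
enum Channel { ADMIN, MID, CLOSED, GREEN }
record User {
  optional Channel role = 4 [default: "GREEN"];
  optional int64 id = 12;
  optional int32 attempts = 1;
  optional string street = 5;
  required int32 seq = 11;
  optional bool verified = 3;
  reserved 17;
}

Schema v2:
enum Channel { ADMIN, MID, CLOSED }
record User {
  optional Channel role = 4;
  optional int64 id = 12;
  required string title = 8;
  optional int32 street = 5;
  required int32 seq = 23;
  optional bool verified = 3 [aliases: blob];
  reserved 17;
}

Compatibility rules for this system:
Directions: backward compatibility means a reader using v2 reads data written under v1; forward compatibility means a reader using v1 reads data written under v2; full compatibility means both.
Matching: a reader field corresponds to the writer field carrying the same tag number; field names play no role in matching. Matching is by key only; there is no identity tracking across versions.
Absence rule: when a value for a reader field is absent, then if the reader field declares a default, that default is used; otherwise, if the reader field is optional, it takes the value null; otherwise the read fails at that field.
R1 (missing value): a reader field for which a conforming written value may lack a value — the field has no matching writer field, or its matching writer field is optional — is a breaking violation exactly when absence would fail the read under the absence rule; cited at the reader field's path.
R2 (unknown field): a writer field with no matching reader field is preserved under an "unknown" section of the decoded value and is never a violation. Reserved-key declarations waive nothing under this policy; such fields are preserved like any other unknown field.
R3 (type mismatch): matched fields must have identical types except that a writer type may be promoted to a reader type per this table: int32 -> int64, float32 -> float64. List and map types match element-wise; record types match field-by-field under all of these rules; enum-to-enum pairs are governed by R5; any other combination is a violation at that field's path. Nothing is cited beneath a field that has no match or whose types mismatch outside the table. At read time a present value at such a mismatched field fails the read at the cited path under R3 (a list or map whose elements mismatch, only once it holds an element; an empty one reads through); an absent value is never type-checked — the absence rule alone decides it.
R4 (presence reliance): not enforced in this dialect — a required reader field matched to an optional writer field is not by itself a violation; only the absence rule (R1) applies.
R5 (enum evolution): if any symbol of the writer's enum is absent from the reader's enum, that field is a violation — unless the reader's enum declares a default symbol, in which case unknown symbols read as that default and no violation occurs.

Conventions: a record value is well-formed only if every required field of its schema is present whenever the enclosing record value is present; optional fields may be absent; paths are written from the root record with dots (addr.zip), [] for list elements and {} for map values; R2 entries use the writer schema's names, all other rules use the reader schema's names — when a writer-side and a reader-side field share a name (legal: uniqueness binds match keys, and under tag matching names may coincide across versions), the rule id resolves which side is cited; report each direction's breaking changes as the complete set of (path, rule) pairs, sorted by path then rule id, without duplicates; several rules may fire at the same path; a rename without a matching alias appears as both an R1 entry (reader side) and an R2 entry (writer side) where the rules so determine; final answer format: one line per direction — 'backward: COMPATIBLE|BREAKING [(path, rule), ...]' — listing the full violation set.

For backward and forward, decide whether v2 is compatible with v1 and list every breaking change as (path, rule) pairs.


the writer's type comes first in each User pair
backward analysis of User with v2 as reader and v1 as writer:
  writer optional, Channel -> Channel: reader role maps from writer role
  writer optional, int64 -> int64: reader id maps from writer id
  title: no writer match
  writer optional, string -> int32: reader street maps from writer street
  seq: no writer match
  writer optional, bool -> bool: reader verified maps from writer verified
  attempts (writer side), unknown to reader
  seq (writer side), unknown to reader
  breaking: (role, R5)
  breaking: (seq, R1)
  breaking: (street, R3)
  breaking: (title, R1)
  => 4 violation(s): backward is BREAKING for User
forward analysis of User with v1 as reader and v2 as writer:
  writer optional, Channel -> Channel: reader role maps from writer role
  writer optional, int64 -> int64: reader id maps from writer id
  attempts: no writer match
  writer optional, int32 -> string: reader street maps from writer street
  seq: no writer match
  writer optional, bool -> bool: reader verified maps from writer verified
  title (writer side), unknown to reader
  seq (writer side), unknown to reader
  breaking: (seq, R1)
  breaking: (street, R3)
  => 2 violation(s): forward is BREAKING for User

backward: BREAKING [(role, R5), (seq, R1), (street, R3), (title, R1)]; forward: BREAKING [(seq, R1), (street, R3)]
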